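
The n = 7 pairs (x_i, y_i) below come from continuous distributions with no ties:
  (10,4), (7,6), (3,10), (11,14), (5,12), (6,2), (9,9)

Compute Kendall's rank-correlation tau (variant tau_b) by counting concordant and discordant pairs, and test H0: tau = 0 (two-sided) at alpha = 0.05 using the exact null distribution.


Step 1: Enumerate the 21 unordered pairs (i,j) with i<j and classify each by sign(x_j-x_i) * sign(y_j-y_i).
  (1,2):dx=-3,dy=+2->D; (1,3):dx=-7,dy=+6->D; (1,4):dx=+1,dy=+10->C; (1,5):dx=-5,dy=+8->D
  (1,6):dx=-4,dy=-2->C; (1,7):dx=-1,dy=+5->D; (2,3):dx=-4,dy=+4->D; (2,4):dx=+4,dy=+8->C
  (2,5):dx=-2,dy=+6->D; (2,6):dx=-1,dy=-4->C; (2,7):dx=+2,dy=+3->C; (3,4):dx=+8,dy=+4->C
  (3,5):dx=+2,dy=+2->C; (3,6):dx=+3,dy=-8->D; (3,7):dx=+6,dy=-1->D; (4,5):dx=-6,dy=-2->C
  (4,6):dx=-5,dy=-12->C; (4,7):dx=-2,dy=-5->C; (5,6):dx=+1,dy=-10->D; (5,7):dx=+4,dy=-3->D
  (6,7):dx=+3,dy=+7->C
Step 2: C = 11, D = 10, total pairs = 21.
Step 3: tau = (C - D)/(n(n-1)/2) = (11 - 10)/21 = 0.047619.
Step 4: Exact two-sided p-value (enumerate n! = 5040 permutations of y under H0): p = 1.000000.
Step 5: alpha = 0.05. fail to reject H0.

tau_b = 0.0476 (C=11, D=10), p = 1.000000, fail to reject H0.


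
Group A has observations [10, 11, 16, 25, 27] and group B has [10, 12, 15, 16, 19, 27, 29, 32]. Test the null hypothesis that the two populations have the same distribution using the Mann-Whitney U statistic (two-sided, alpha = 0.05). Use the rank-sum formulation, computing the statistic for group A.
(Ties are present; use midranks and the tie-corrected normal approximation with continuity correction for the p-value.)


Step 1: Combine and sort all 13 observations; assign midranks.
sorted (value, group): (10,X), (10,Y), (11,X), (12,Y), (15,Y), (16,X), (16,Y), (19,Y), (25,X), (27,X), (27,Y), (29,Y), (32,Y)
ranks: 10->1.5, 10->1.5, 11->3, 12->4, 15->5, 16->6.5, 16->6.5, 19->8, 25->9, 27->10.5, 27->10.5, 29->12, 32->13
Step 2: Rank sum for X: R1 = 1.5 + 3 + 6.5 + 9 + 10.5 = 30.5.
Step 3: U_X = R1 - n1(n1+1)/2 = 30.5 - 5*6/2 = 30.5 - 15 = 15.5.
       U_Y = n1*n2 - U_X = 40 - 15.5 = 24.5.
Step 4: Ties are present, so use the tie-corrected normal approximation (with continuity correction) for the p-value.
Step 5: p-value = 0.556554; compare to alpha = 0.05. fail to reject H0.

U_X = 15.5, p = 0.556554, fail to reject H0 at alpha = 0.05.


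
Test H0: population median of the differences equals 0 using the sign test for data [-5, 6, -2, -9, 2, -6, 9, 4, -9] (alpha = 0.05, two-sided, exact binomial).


Step 1: Discard zero differences. Original n = 9; n_eff = number of nonzero differences = 9.
Nonzero differences (with sign): -5, +6, -2, -9, +2, -6, +9, +4, -9
Step 2: Count signs: positive = 4, negative = 5.
Step 3: Under H0: P(positive) = 0.5, so the number of positives S ~ Bin(9, 0.5).
Step 4: Two-sided exact p-value = sum of Bin(9,0.5) probabilities at or below the observed probability = 1.000000.
Step 5: alpha = 0.05. fail to reject H0.

n_eff = 9, pos = 4, neg = 5, p = 1.000000, fail to reject H0.


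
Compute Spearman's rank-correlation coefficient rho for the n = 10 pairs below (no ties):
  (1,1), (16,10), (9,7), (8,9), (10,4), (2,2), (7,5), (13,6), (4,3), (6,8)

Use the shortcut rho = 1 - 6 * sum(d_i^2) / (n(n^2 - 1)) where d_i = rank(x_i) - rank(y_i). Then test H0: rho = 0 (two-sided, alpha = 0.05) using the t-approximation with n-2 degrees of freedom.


Step 1: Rank x and y separately (midranks; no ties here).
rank(x): 1->1, 16->10, 9->7, 8->6, 10->8, 2->2, 7->5, 13->9, 4->3, 6->4
rank(y): 1->1, 10->10, 7->7, 9->9, 4->4, 2->2, 5->5, 6->6, 3->3, 8->8
Step 2: d_i = R_x(i) - R_y(i); compute d_i^2.
  (1-1)^2=0, (10-10)^2=0, (7-7)^2=0, (6-9)^2=9, (8-4)^2=16, (2-2)^2=0, (5-5)^2=0, (9-6)^2=9, (3-3)^2=0, (4-8)^2=16
sum(d^2) = 50.
Step 3: rho = 1 - 6*50 / (10*(10^2 - 1)) = 1 - 300/990 = 0.696970.
Step 4: Under H0, t = rho * sqrt((n-2)/(1-rho^2)) = 2.7490 ~ t(8).
Step 5: Two-sided p-value from the t-distribution with 8 df = 0.025097.
Step 6: alpha = 0.05. reject H0.

rho = 0.6970, p = 0.025097, reject H0 at alpha = 0.05.


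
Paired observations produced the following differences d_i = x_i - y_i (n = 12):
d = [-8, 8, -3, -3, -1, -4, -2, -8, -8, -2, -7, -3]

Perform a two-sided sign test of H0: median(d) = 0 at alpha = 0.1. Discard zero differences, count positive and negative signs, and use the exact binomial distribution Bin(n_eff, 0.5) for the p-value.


Step 1: Discard zero differences. Original n = 12; n_eff = number of nonzero differences = 12.
Nonzero differences (with sign): -8, +8, -3, -3, -1, -4, -2, -8, -8, -2, -7, -3
Step 2: Count signs: positive = 1, negative = 11.
Step 3: Under H0: P(positive) = 0.5, so the number of positives S ~ Bin(12, 0.5).
Step 4: Two-sided exact p-value = sum of Bin(12,0.5) probabilities at or below the observed probability = 0.006348.
Step 5: alpha = 0.1. reject H0.

n_eff = 12, pos = 1, neg = 11, p = 0.006348, reject H0.


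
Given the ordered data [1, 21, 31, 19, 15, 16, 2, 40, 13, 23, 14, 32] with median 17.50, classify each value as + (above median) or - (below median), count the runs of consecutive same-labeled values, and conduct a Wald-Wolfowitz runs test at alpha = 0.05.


Step 1: Compute median = 17.50; label A = above, B = below.
Labels in order: BAAABBBABABA  (n_A = 6, n_B = 6)
Step 2: Count runs R = 8.
Step 3: Under H0 (random ordering), E[R] = 2*n_A*n_B/(n_A+n_B) + 1 = 2*6*6/12 + 1 = 7.0000.
        Var[R] = 2*n_A*n_B*(2*n_A*n_B - n_A - n_B) / ((n_A+n_B)^2 * (n_A+n_B-1)) = 4320/1584 = 2.7273.
        SD[R] = 1.6514.
Step 4: Continuity-corrected z = (R - 0.5 - E[R]) / SD[R] = (8 - 0.5 - 7.0000) / 1.6514 = 0.3028.
Step 5: Two-sided p-value via normal approximation = 2*(1 - Phi(|z|)) = 0.762069.
Step 6: alpha = 0.05. fail to reject H0.

R = 8, z = 0.3028, p = 0.762069, fail to reject H0.


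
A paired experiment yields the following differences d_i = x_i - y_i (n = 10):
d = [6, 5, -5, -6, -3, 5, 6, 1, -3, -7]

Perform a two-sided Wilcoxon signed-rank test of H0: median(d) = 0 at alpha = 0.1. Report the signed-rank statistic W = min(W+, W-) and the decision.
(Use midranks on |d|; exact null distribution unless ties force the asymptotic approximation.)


Step 1: Drop any zero differences (none here) and take |d_i|.
|d| = [6, 5, 5, 6, 3, 5, 6, 1, 3, 7]
Step 2: Midrank |d_i| (ties get averaged ranks).
ranks: |6|->8, |5|->5, |5|->5, |6|->8, |3|->2.5, |5|->5, |6|->8, |1|->1, |3|->2.5, |7|->10
Step 3: Attach original signs; sum ranks with positive sign and with negative sign.
W+ = 8 + 5 + 5 + 8 + 1 = 27
W- = 5 + 8 + 2.5 + 2.5 + 10 = 28
(Check: W+ + W- = 55 should equal n(n+1)/2 = 55.)
Step 4: Test statistic W = min(W+, W-) = 27.
Step 5: Ties in |d|, so use the tie-corrected normal approximation.
        E[W] = n(n+1)/4 = 10*11/4 = 27.5.
        Tie groups: |d|=3 (t=2), |d|=5 (t=3), |d|=6 (t=3); sum(t^3 - t) = 54.
        Var[W] = n(n+1)(2n+1)/24 - sum(t^3-t)/48 = 2310/24 - 54/48 = 95.125.
        z = (W - E[W]) / sqrt(Var[W]) = (27 - 27.5) / 9.7532 = -0.0513.
        Two-sided p = 2*Phi(z) = 0.959114.
Step 6: alpha = 0.1. fail to reject H0.

W+ = 27, W- = 28, W = min = 27, p = 0.959114, fail to reject H0.


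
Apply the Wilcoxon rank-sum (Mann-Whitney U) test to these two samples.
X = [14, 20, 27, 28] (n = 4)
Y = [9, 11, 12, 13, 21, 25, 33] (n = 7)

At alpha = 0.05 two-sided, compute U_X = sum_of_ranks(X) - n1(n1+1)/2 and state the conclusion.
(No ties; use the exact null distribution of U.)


Step 1: Combine and sort all 11 observations; assign midranks.
sorted (value, group): (9,Y), (11,Y), (12,Y), (13,Y), (14,X), (20,X), (21,Y), (25,Y), (27,X), (28,X), (33,Y)
ranks: 9->1, 11->2, 12->3, 13->4, 14->5, 20->6, 21->7, 25->8, 27->9, 28->10, 33->11
Step 2: Rank sum for X: R1 = 5 + 6 + 9 + 10 = 30.
Step 3: U_X = R1 - n1(n1+1)/2 = 30 - 4*5/2 = 30 - 10 = 20.
       U_Y = n1*n2 - U_X = 28 - 20 = 8.
Step 4: No ties, so the exact null distribution of U (based on enumerating the C(11,4) = 330 equally likely rank assignments) gives the two-sided p-value.
Step 5: p-value = 0.315152; compare to alpha = 0.05. fail to reject H0.

U_X = 20, p = 0.315152, fail to reject H0 at alpha = 0.05.


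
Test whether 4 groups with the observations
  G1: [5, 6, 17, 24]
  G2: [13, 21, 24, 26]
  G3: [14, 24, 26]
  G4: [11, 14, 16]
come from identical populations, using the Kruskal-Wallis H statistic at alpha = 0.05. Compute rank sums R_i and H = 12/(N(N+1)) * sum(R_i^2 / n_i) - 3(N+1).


Step 1: Combine all N = 14 observations and assign midranks.
sorted (value, group, rank): (5,G1,1), (6,G1,2), (11,G4,3), (13,G2,4), (14,G3,5.5), (14,G4,5.5), (16,G4,7), (17,G1,8), (21,G2,9), (24,G1,11), (24,G2,11), (24,G3,11), (26,G2,13.5), (26,G3,13.5)
Step 2: Sum ranks within each group.
R_1 = 22 (n_1 = 4)
R_2 = 37.5 (n_2 = 4)
R_3 = 30 (n_3 = 3)
R_4 = 15.5 (n_4 = 3)
Step 3: H = 12/(N(N+1)) * sum(R_i^2/n_i) - 3(N+1)
     = 12/(14*15) * (22^2/4 + 37.5^2/4 + 30^2/3 + 15.5^2/3) - 3*15
     = 0.057143 * 852.646 - 45
     = 3.722619.
Step 4: Ties present; correction factor C = 1 - 36/(14^3 - 14) = 0.986813. Corrected H = 3.722619 / 0.986813 = 3.772365.
Step 5: Under H0, H ~ chi^2(3); p-value = 0.287117.
Step 6: alpha = 0.05. fail to reject H0.

H = 3.7724, df = 3, p = 0.287117, fail to reject H0.


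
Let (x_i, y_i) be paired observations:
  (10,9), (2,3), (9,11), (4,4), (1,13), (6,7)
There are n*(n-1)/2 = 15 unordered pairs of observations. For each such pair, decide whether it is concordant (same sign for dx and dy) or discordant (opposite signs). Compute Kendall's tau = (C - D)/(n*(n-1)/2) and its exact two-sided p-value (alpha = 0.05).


Step 1: Enumerate the 15 unordered pairs (i,j) with i<j and classify each by sign(x_j-x_i) * sign(y_j-y_i).
  (1,2):dx=-8,dy=-6->C; (1,3):dx=-1,dy=+2->D; (1,4):dx=-6,dy=-5->C; (1,5):dx=-9,dy=+4->D
  (1,6):dx=-4,dy=-2->C; (2,3):dx=+7,dy=+8->C; (2,4):dx=+2,dy=+1->C; (2,5):dx=-1,dy=+10->D
  (2,6):dx=+4,dy=+4->C; (3,4):dx=-5,dy=-7->C; (3,5):dx=-8,dy=+2->D; (3,6):dx=-3,dy=-4->C
  (4,5):dx=-3,dy=+9->D; (4,6):dx=+2,dy=+3->C; (5,6):dx=+5,dy=-6->D
Step 2: C = 9, D = 6, total pairs = 15.
Step 3: tau = (C - D)/(n(n-1)/2) = (9 - 6)/15 = 0.200000.
Step 4: Exact two-sided p-value (enumerate n! = 720 permutations of y under H0): p = 0.719444.
Step 5: alpha = 0.05. fail to reject H0.

tau_b = 0.2000 (C=9, D=6), p = 0.719444, fail to reject H0.


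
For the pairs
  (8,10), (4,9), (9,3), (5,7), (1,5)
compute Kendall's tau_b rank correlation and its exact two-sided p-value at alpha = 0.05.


Step 1: Enumerate the 10 unordered pairs (i,j) with i<j and classify each by sign(x_j-x_i) * sign(y_j-y_i).
  (1,2):dx=-4,dy=-1->C; (1,3):dx=+1,dy=-7->D; (1,4):dx=-3,dy=-3->C; (1,5):dx=-7,dy=-5->C
  (2,3):dx=+5,dy=-6->D; (2,4):dx=+1,dy=-2->D; (2,5):dx=-3,dy=-4->C; (3,4):dx=-4,dy=+4->D
  (3,5):dx=-8,dy=+2->D; (4,5):dx=-4,dy=-2->C
Step 2: C = 5, D = 5, total pairs = 10.
Step 3: tau = (C - D)/(n(n-1)/2) = (5 - 5)/10 = 0.000000.
Step 4: Exact two-sided p-value (enumerate n! = 120 permutations of y under H0): p = 1.000000.
Step 5: alpha = 0.05. fail to reject H0.

tau_b = 0.0000 (C=5, D=5), p = 1.000000, fail to reject H0.


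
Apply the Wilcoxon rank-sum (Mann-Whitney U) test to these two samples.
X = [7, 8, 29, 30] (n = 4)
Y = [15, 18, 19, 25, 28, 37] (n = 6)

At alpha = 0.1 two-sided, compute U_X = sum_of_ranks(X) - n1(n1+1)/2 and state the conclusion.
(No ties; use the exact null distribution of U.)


Step 1: Combine and sort all 10 observations; assign midranks.
sorted (value, group): (7,X), (8,X), (15,Y), (18,Y), (19,Y), (25,Y), (28,Y), (29,X), (30,X), (37,Y)
ranks: 7->1, 8->2, 15->3, 18->4, 19->5, 25->6, 28->7, 29->8, 30->9, 37->10
Step 2: Rank sum for X: R1 = 1 + 2 + 8 + 9 = 20.
Step 3: U_X = R1 - n1(n1+1)/2 = 20 - 4*5/2 = 20 - 10 = 10.
       U_Y = n1*n2 - U_X = 24 - 10 = 14.
Step 4: No ties, so the exact null distribution of U (based on enumerating the C(10,4) = 210 equally likely rank assignments) gives the two-sided p-value.
Step 5: p-value = 0.761905; compare to alpha = 0.1. fail to reject H0.

U_X = 10, p = 0.761905, fail to reject H0 at alpha = 0.1.


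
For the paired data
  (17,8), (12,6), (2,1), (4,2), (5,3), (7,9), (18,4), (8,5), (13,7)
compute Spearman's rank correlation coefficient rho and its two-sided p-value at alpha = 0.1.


Step 1: Rank x and y separately (midranks; no ties here).
rank(x): 17->8, 12->6, 2->1, 4->2, 5->3, 7->4, 18->9, 8->5, 13->7
rank(y): 8->8, 6->6, 1->1, 2->2, 3->3, 9->9, 4->4, 5->5, 7->7
Step 2: d_i = R_x(i) - R_y(i); compute d_i^2.
  (8-8)^2=0, (6-6)^2=0, (1-1)^2=0, (2-2)^2=0, (3-3)^2=0, (4-9)^2=25, (9-4)^2=25, (5-5)^2=0, (7-7)^2=0
sum(d^2) = 50.
Step 3: rho = 1 - 6*50 / (9*(9^2 - 1)) = 1 - 300/720 = 0.583333.
Step 4: Under H0, t = rho * sqrt((n-2)/(1-rho^2)) = 1.9001 ~ t(7).
Step 5: Two-sided p-value from the t-distribution with 7 df = 0.099186.
Step 6: alpha = 0.1. reject H0.

rho = 0.5833, p = 0.099186, reject H0 at alpha = 0.1.


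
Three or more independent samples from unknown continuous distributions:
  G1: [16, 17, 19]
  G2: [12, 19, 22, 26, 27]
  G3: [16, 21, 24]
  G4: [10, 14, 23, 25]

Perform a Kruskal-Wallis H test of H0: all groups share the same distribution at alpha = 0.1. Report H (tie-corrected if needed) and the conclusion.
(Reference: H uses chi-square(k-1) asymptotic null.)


Step 1: Combine all N = 15 observations and assign midranks.
sorted (value, group, rank): (10,G4,1), (12,G2,2), (14,G4,3), (16,G1,4.5), (16,G3,4.5), (17,G1,6), (19,G1,7.5), (19,G2,7.5), (21,G3,9), (22,G2,10), (23,G4,11), (24,G3,12), (25,G4,13), (26,G2,14), (27,G2,15)
Step 2: Sum ranks within each group.
R_1 = 18 (n_1 = 3)
R_2 = 48.5 (n_2 = 5)
R_3 = 25.5 (n_3 = 3)
R_4 = 28 (n_4 = 4)
Step 3: H = 12/(N(N+1)) * sum(R_i^2/n_i) - 3(N+1)
     = 12/(15*16) * (18^2/3 + 48.5^2/5 + 25.5^2/3 + 28^2/4) - 3*16
     = 0.050000 * 991.2 - 48
     = 1.560000.
Step 4: Ties present; correction factor C = 1 - 12/(15^3 - 15) = 0.996429. Corrected H = 1.560000 / 0.996429 = 1.565591.
Step 5: Under H0, H ~ chi^2(3); p-value = 0.667217.
Step 6: alpha = 0.1. fail to reject H0.

H = 1.5656, df = 3, p = 0.667217, fail to reject H0.


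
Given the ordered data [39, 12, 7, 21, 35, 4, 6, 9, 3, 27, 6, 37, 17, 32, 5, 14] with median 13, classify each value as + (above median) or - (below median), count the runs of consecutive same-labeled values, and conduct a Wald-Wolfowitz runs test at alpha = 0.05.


Step 1: Compute median = 13; label A = above, B = below.
Labels in order: ABBAABBBBABAAABA  (n_A = 8, n_B = 8)
Step 2: Count runs R = 9.
Step 3: Under H0 (random ordering), E[R] = 2*n_A*n_B/(n_A+n_B) + 1 = 2*8*8/16 + 1 = 9.0000.
        Var[R] = 2*n_A*n_B*(2*n_A*n_B - n_A - n_B) / ((n_A+n_B)^2 * (n_A+n_B-1)) = 14336/3840 = 3.7333.
        SD[R] = 1.9322.
Step 4: R = E[R], so z = 0 with no continuity correction.
Step 5: Two-sided p-value via normal approximation = 2*(1 - Phi(|z|)) = 1.000000.
Step 6: alpha = 0.05. fail to reject H0.

R = 9, z = 0.0000, p = 1.000000, fail to reject H0.


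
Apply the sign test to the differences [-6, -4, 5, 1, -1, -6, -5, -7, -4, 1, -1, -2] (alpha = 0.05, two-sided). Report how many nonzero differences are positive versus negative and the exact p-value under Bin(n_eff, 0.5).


Step 1: Discard zero differences. Original n = 12; n_eff = number of nonzero differences = 12.
Nonzero differences (with sign): -6, -4, +5, +1, -1, -6, -5, -7, -4, +1, -1, -2
Step 2: Count signs: positive = 3, negative = 9.
Step 3: Under H0: P(positive) = 0.5, so the number of positives S ~ Bin(12, 0.5).
Step 4: Two-sided exact p-value = sum of Bin(12,0.5) probabilities at or below the observed probability = 0.145996.
Step 5: alpha = 0.05. fail to reject H0.

n_eff = 12, pos = 3, neg = 9, p = 0.145996, fail to reject H0.


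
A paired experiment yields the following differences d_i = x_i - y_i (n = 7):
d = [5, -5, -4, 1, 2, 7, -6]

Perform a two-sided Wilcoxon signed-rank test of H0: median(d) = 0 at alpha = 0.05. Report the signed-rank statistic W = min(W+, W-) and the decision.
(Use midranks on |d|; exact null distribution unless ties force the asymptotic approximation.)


Step 1: Drop any zero differences (none here) and take |d_i|.
|d| = [5, 5, 4, 1, 2, 7, 6]
Step 2: Midrank |d_i| (ties get averaged ranks).
ranks: |5|->4.5, |5|->4.5, |4|->3, |1|->1, |2|->2, |7|->7, |6|->6
Step 3: Attach original signs; sum ranks with positive sign and with negative sign.
W+ = 4.5 + 1 + 2 + 7 = 14.5
W- = 4.5 + 3 + 6 = 13.5
(Check: W+ + W- = 28 should equal n(n+1)/2 = 28.)
Step 4: Test statistic W = min(W+, W-) = 13.5.
Step 5: Ties in |d|, so use the tie-corrected normal approximation.
        E[W] = n(n+1)/4 = 7*8/4 = 14.
        Tie groups: |d|=5 (t=2); sum(t^3 - t) = 6.
        Var[W] = n(n+1)(2n+1)/24 - sum(t^3-t)/48 = 840/24 - 6/48 = 34.875.
        z = (W - E[W]) / sqrt(Var[W]) = (13.5 - 14) / 5.9055 = -0.0847.
        Two-sided p = 2*Phi(z) = 0.932526.
Step 6: alpha = 0.05. fail to reject H0.

W+ = 14.5, W- = 13.5, W = min = 13.5, p = 0.932526, fail to reject H0.


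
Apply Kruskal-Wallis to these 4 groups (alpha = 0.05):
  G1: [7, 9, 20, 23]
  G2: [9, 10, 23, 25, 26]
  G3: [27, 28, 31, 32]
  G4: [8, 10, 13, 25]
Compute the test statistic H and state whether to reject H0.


Step 1: Combine all N = 17 observations and assign midranks.
sorted (value, group, rank): (7,G1,1), (8,G4,2), (9,G1,3.5), (9,G2,3.5), (10,G2,5.5), (10,G4,5.5), (13,G4,7), (20,G1,8), (23,G1,9.5), (23,G2,9.5), (25,G2,11.5), (25,G4,11.5), (26,G2,13), (27,G3,14), (28,G3,15), (31,G3,16), (32,G3,17)
Step 2: Sum ranks within each group.
R_1 = 22 (n_1 = 4)
R_2 = 43 (n_2 = 5)
R_3 = 62 (n_3 = 4)
R_4 = 26 (n_4 = 4)
Step 3: H = 12/(N(N+1)) * sum(R_i^2/n_i) - 3(N+1)
     = 12/(17*18) * (22^2/4 + 43^2/5 + 62^2/4 + 26^2/4) - 3*18
     = 0.039216 * 1620.8 - 54
     = 9.560784.
Step 4: Ties present; correction factor C = 1 - 24/(17^3 - 17) = 0.995098. Corrected H = 9.560784 / 0.995098 = 9.607882.
Step 5: Under H0, H ~ chi^2(3); p-value = 0.022211.
Step 6: alpha = 0.05. reject H0.

H = 9.6079, df = 3, p = 0.022211, reject H0.


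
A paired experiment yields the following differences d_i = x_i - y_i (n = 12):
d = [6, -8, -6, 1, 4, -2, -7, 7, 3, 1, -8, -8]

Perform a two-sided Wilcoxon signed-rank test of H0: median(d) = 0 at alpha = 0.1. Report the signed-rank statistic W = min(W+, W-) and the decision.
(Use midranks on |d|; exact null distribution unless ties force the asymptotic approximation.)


Step 1: Drop any zero differences (none here) and take |d_i|.
|d| = [6, 8, 6, 1, 4, 2, 7, 7, 3, 1, 8, 8]
Step 2: Midrank |d_i| (ties get averaged ranks).
ranks: |6|->6.5, |8|->11, |6|->6.5, |1|->1.5, |4|->5, |2|->3, |7|->8.5, |7|->8.5, |3|->4, |1|->1.5, |8|->11, |8|->11
Step 3: Attach original signs; sum ranks with positive sign and with negative sign.
W+ = 6.5 + 1.5 + 5 + 8.5 + 4 + 1.5 = 27
W- = 11 + 6.5 + 3 + 8.5 + 11 + 11 = 51
(Check: W+ + W- = 78 should equal n(n+1)/2 = 78.)
Step 4: Test statistic W = min(W+, W-) = 27.
Step 5: Ties in |d|, so use the tie-corrected normal approximation.
        E[W] = n(n+1)/4 = 12*13/4 = 39.
        Tie groups: |d|=1 (t=2), |d|=6 (t=2), |d|=7 (t=2), |d|=8 (t=3); sum(t^3 - t) = 42.
        Var[W] = n(n+1)(2n+1)/24 - sum(t^3-t)/48 = 3900/24 - 42/48 = 161.625.
        z = (W - E[W]) / sqrt(Var[W]) = (27 - 39) / 12.7132 = -0.9439.
        Two-sided p = 2*Phi(z) = 0.345220.
Step 6: alpha = 0.1. fail to reject H0.

W+ = 27, W- = 51, W = min = 27, p = 0.345220, fail to reject H0.


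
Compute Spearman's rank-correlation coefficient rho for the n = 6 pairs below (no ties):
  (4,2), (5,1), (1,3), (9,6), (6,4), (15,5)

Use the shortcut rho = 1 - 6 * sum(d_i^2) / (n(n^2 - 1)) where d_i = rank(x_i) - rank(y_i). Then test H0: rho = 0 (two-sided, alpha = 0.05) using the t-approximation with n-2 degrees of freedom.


Step 1: Rank x and y separately (midranks; no ties here).
rank(x): 4->2, 5->3, 1->1, 9->5, 6->4, 15->6
rank(y): 2->2, 1->1, 3->3, 6->6, 4->4, 5->5
Step 2: d_i = R_x(i) - R_y(i); compute d_i^2.
  (2-2)^2=0, (3-1)^2=4, (1-3)^2=4, (5-6)^2=1, (4-4)^2=0, (6-5)^2=1
sum(d^2) = 10.
Step 3: rho = 1 - 6*10 / (6*(6^2 - 1)) = 1 - 60/210 = 0.714286.
Step 4: Under H0, t = rho * sqrt((n-2)/(1-rho^2)) = 2.0412 ~ t(4).
Step 5: Two-sided p-value from the t-distribution with 4 df = 0.110787.
Step 6: alpha = 0.05. fail to reject H0.

rho = 0.7143, p = 0.110787, fail to reject H0 at alpha = 0.05.


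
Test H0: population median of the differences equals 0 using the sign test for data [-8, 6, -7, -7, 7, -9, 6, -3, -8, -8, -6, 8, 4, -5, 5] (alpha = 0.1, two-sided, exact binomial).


Step 1: Discard zero differences. Original n = 15; n_eff = number of nonzero differences = 15.
Nonzero differences (with sign): -8, +6, -7, -7, +7, -9, +6, -3, -8, -8, -6, +8, +4, -5, +5
Step 2: Count signs: positive = 6, negative = 9.
Step 3: Under H0: P(positive) = 0.5, so the number of positives S ~ Bin(15, 0.5).
Step 4: Two-sided exact p-value = sum of Bin(15,0.5) probabilities at or below the observed probability = 0.607239.
Step 5: alpha = 0.1. fail to reject H0.

n_eff = 15, pos = 6, neg = 9, p = 0.607239, fail to reject H0.


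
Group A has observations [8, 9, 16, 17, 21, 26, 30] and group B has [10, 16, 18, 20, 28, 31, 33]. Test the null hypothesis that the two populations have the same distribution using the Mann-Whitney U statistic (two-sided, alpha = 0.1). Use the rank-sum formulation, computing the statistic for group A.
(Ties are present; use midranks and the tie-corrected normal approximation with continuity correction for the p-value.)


Step 1: Combine and sort all 14 observations; assign midranks.
sorted (value, group): (8,X), (9,X), (10,Y), (16,X), (16,Y), (17,X), (18,Y), (20,Y), (21,X), (26,X), (28,Y), (30,X), (31,Y), (33,Y)
ranks: 8->1, 9->2, 10->3, 16->4.5, 16->4.5, 17->6, 18->7, 20->8, 21->9, 26->10, 28->11, 30->12, 31->13, 33->14
Step 2: Rank sum for X: R1 = 1 + 2 + 4.5 + 6 + 9 + 10 + 12 = 44.5.
Step 3: U_X = R1 - n1(n1+1)/2 = 44.5 - 7*8/2 = 44.5 - 28 = 16.5.
       U_Y = n1*n2 - U_X = 49 - 16.5 = 32.5.
Step 4: Ties are present, so use the tie-corrected normal approximation (with continuity correction) for the p-value.
Step 5: p-value = 0.337373; compare to alpha = 0.1. fail to reject H0.

U_X = 16.5, p = 0.337373, fail to reject H0 at alpha = 0.1.


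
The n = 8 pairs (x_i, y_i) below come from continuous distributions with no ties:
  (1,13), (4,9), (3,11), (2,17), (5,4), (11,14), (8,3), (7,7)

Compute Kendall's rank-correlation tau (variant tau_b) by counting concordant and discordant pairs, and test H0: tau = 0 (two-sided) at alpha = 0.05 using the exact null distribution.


Step 1: Enumerate the 28 unordered pairs (i,j) with i<j and classify each by sign(x_j-x_i) * sign(y_j-y_i).
  (1,2):dx=+3,dy=-4->D; (1,3):dx=+2,dy=-2->D; (1,4):dx=+1,dy=+4->C; (1,5):dx=+4,dy=-9->D
  (1,6):dx=+10,dy=+1->C; (1,7):dx=+7,dy=-10->D; (1,8):dx=+6,dy=-6->D; (2,3):dx=-1,dy=+2->D
  (2,4):dx=-2,dy=+8->D; (2,5):dx=+1,dy=-5->D; (2,6):dx=+7,dy=+5->C; (2,7):dx=+4,dy=-6->D
  (2,8):dx=+3,dy=-2->D; (3,4):dx=-1,dy=+6->D; (3,5):dx=+2,dy=-7->D; (3,6):dx=+8,dy=+3->C
  (3,7):dx=+5,dy=-8->D; (3,8):dx=+4,dy=-4->D; (4,5):dx=+3,dy=-13->D; (4,6):dx=+9,dy=-3->D
  (4,7):dx=+6,dy=-14->D; (4,8):dx=+5,dy=-10->D; (5,6):dx=+6,dy=+10->C; (5,7):dx=+3,dy=-1->D
  (5,8):dx=+2,dy=+3->C; (6,7):dx=-3,dy=-11->C; (6,8):dx=-4,dy=-7->C; (7,8):dx=-1,dy=+4->D
Step 2: C = 8, D = 20, total pairs = 28.
Step 3: tau = (C - D)/(n(n-1)/2) = (8 - 20)/28 = -0.428571.
Step 4: Exact two-sided p-value (enumerate n! = 40320 permutations of y under H0): p = 0.178869.
Step 5: alpha = 0.05. fail to reject H0.

tau_b = -0.4286 (C=8, D=20), p = 0.178869, fail to reject H0.


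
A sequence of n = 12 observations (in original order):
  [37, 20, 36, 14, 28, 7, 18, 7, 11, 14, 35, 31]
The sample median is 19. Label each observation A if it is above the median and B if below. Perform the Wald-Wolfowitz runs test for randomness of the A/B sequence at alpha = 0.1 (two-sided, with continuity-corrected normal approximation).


Step 1: Compute median = 19; label A = above, B = below.
Labels in order: AAABABBBBBAA  (n_A = 6, n_B = 6)
Step 2: Count runs R = 5.
Step 3: Under H0 (random ordering), E[R] = 2*n_A*n_B/(n_A+n_B) + 1 = 2*6*6/12 + 1 = 7.0000.
        Var[R] = 2*n_A*n_B*(2*n_A*n_B - n_A - n_B) / ((n_A+n_B)^2 * (n_A+n_B-1)) = 4320/1584 = 2.7273.
        SD[R] = 1.6514.
Step 4: Continuity-corrected z = (R + 0.5 - E[R]) / SD[R] = (5 + 0.5 - 7.0000) / 1.6514 = -0.9083.
Step 5: Two-sided p-value via normal approximation = 2*(1 - Phi(|z|)) = 0.363722.
Step 6: alpha = 0.1. fail to reject H0.

R = 5, z = -0.9083, p = 0.363722, fail to reject H0.


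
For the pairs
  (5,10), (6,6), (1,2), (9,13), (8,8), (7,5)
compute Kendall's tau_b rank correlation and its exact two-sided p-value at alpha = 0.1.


Step 1: Enumerate the 15 unordered pairs (i,j) with i<j and classify each by sign(x_j-x_i) * sign(y_j-y_i).
  (1,2):dx=+1,dy=-4->D; (1,3):dx=-4,dy=-8->C; (1,4):dx=+4,dy=+3->C; (1,5):dx=+3,dy=-2->D
  (1,6):dx=+2,dy=-5->D; (2,3):dx=-5,dy=-4->C; (2,4):dx=+3,dy=+7->C; (2,5):dx=+2,dy=+2->C
  (2,6):dx=+1,dy=-1->D; (3,4):dx=+8,dy=+11->C; (3,5):dx=+7,dy=+6->C; (3,6):dx=+6,dy=+3->C
  (4,5):dx=-1,dy=-5->C; (4,6):dx=-2,dy=-8->C; (5,6):dx=-1,dy=-3->C
Step 2: C = 11, D = 4, total pairs = 15.
Step 3: tau = (C - D)/(n(n-1)/2) = (11 - 4)/15 = 0.466667.
Step 4: Exact two-sided p-value (enumerate n! = 720 permutations of y under H0): p = 0.272222.
Step 5: alpha = 0.1. fail to reject H0.

tau_b = 0.4667 (C=11, D=4), p = 0.272222, fail to reject H0.


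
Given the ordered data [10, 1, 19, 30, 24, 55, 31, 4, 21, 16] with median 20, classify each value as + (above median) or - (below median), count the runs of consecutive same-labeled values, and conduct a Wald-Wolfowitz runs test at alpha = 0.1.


Step 1: Compute median = 20; label A = above, B = below.
Labels in order: BBBAAAABAB  (n_A = 5, n_B = 5)
Step 2: Count runs R = 5.
Step 3: Under H0 (random ordering), E[R] = 2*n_A*n_B/(n_A+n_B) + 1 = 2*5*5/10 + 1 = 6.0000.
        Var[R] = 2*n_A*n_B*(2*n_A*n_B - n_A - n_B) / ((n_A+n_B)^2 * (n_A+n_B-1)) = 2000/900 = 2.2222.
        SD[R] = 1.4907.
Step 4: Continuity-corrected z = (R + 0.5 - E[R]) / SD[R] = (5 + 0.5 - 6.0000) / 1.4907 = -0.3354.
Step 5: Two-sided p-value via normal approximation = 2*(1 - Phi(|z|)) = 0.737316.
Step 6: alpha = 0.1. fail to reject H0.

R = 5, z = -0.3354, p = 0.737316, fail to reject H0.


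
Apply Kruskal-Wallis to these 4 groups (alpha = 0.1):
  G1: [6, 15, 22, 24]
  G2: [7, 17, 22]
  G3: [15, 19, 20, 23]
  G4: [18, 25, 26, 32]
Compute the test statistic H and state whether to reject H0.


Step 1: Combine all N = 15 observations and assign midranks.
sorted (value, group, rank): (6,G1,1), (7,G2,2), (15,G1,3.5), (15,G3,3.5), (17,G2,5), (18,G4,6), (19,G3,7), (20,G3,8), (22,G1,9.5), (22,G2,9.5), (23,G3,11), (24,G1,12), (25,G4,13), (26,G4,14), (32,G4,15)
Step 2: Sum ranks within each group.
R_1 = 26 (n_1 = 4)
R_2 = 16.5 (n_2 = 3)
R_3 = 29.5 (n_3 = 4)
R_4 = 48 (n_4 = 4)
Step 3: H = 12/(N(N+1)) * sum(R_i^2/n_i) - 3(N+1)
     = 12/(15*16) * (26^2/4 + 16.5^2/3 + 29.5^2/4 + 48^2/4) - 3*16
     = 0.050000 * 1053.31 - 48
     = 4.665625.
Step 4: Ties present; correction factor C = 1 - 12/(15^3 - 15) = 0.996429. Corrected H = 4.665625 / 0.996429 = 4.682348.
Step 5: Under H0, H ~ chi^2(3); p-value = 0.196591.
Step 6: alpha = 0.1. fail to reject H0.

H = 4.6823, df = 3, p = 0.196591, fail to reject H0.


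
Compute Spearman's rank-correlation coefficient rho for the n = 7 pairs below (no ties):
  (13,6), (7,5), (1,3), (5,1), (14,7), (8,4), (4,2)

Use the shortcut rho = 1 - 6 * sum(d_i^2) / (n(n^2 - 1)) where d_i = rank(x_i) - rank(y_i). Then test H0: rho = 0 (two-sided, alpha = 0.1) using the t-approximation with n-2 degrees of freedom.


Step 1: Rank x and y separately (midranks; no ties here).
rank(x): 13->6, 7->4, 1->1, 5->3, 14->7, 8->5, 4->2
rank(y): 6->6, 5->5, 3->3, 1->1, 7->7, 4->4, 2->2
Step 2: d_i = R_x(i) - R_y(i); compute d_i^2.
  (6-6)^2=0, (4-5)^2=1, (1-3)^2=4, (3-1)^2=4, (7-7)^2=0, (5-4)^2=1, (2-2)^2=0
sum(d^2) = 10.
Step 3: rho = 1 - 6*10 / (7*(7^2 - 1)) = 1 - 60/336 = 0.821429.
Step 4: Under H0, t = rho * sqrt((n-2)/(1-rho^2)) = 3.2206 ~ t(5).
Step 5: Two-sided p-value from the t-distribution with 5 df = 0.023449.
Step 6: alpha = 0.1. reject H0.

rho = 0.8214, p = 0.023449, reject H0 at alpha = 0.1.


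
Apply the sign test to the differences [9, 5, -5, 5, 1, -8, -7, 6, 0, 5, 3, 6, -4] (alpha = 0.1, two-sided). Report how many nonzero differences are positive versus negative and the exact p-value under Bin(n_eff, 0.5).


Step 1: Discard zero differences. Original n = 13; n_eff = number of nonzero differences = 12.
Nonzero differences (with sign): +9, +5, -5, +5, +1, -8, -7, +6, +5, +3, +6, -4
Step 2: Count signs: positive = 8, negative = 4.
Step 3: Under H0: P(positive) = 0.5, so the number of positives S ~ Bin(12, 0.5).
Step 4: Two-sided exact p-value = sum of Bin(12,0.5) probabilities at or below the observed probability = 0.387695.
Step 5: alpha = 0.1. fail to reject H0.

n_eff = 12, pos = 8, neg = 4, p = 0.387695, fail to reject H0.


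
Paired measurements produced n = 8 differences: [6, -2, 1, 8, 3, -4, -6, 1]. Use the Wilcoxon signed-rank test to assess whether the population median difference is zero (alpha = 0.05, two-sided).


Step 1: Drop any zero differences (none here) and take |d_i|.
|d| = [6, 2, 1, 8, 3, 4, 6, 1]
Step 2: Midrank |d_i| (ties get averaged ranks).
ranks: |6|->6.5, |2|->3, |1|->1.5, |8|->8, |3|->4, |4|->5, |6|->6.5, |1|->1.5
Step 3: Attach original signs; sum ranks with positive sign and with negative sign.
W+ = 6.5 + 1.5 + 8 + 4 + 1.5 = 21.5
W- = 3 + 5 + 6.5 = 14.5
(Check: W+ + W- = 36 should equal n(n+1)/2 = 36.)
Step 4: Test statistic W = min(W+, W-) = 14.5.
Step 5: Ties in |d|, so use the tie-corrected normal approximation.
        E[W] = n(n+1)/4 = 8*9/4 = 18.
        Tie groups: |d|=1 (t=2), |d|=6 (t=2); sum(t^3 - t) = 12.
        Var[W] = n(n+1)(2n+1)/24 - sum(t^3-t)/48 = 1224/24 - 12/48 = 50.75.
        z = (W - E[W]) / sqrt(Var[W]) = (14.5 - 18) / 7.1239 = -0.4913.
        Two-sided p = 2*Phi(z) = 0.623212.
Step 6: alpha = 0.05. fail to reject H0.

W+ = 21.5, W- = 14.5, W = min = 14.5, p = 0.623212, fail to reject H0.


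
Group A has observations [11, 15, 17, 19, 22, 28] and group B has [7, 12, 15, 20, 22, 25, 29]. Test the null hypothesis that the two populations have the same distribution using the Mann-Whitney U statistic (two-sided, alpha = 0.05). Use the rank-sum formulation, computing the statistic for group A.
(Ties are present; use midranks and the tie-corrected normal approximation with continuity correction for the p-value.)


Step 1: Combine and sort all 13 observations; assign midranks.
sorted (value, group): (7,Y), (11,X), (12,Y), (15,X), (15,Y), (17,X), (19,X), (20,Y), (22,X), (22,Y), (25,Y), (28,X), (29,Y)
ranks: 7->1, 11->2, 12->3, 15->4.5, 15->4.5, 17->6, 19->7, 20->8, 22->9.5, 22->9.5, 25->11, 28->12, 29->13
Step 2: Rank sum for X: R1 = 2 + 4.5 + 6 + 7 + 9.5 + 12 = 41.
Step 3: U_X = R1 - n1(n1+1)/2 = 41 - 6*7/2 = 41 - 21 = 20.
       U_Y = n1*n2 - U_X = 42 - 20 = 22.
Step 4: Ties are present, so use the tie-corrected normal approximation (with continuity correction) for the p-value.
Step 5: p-value = 0.942900; compare to alpha = 0.05. fail to reject H0.

U_X = 20, p = 0.942900, fail to reject H0 at alpha = 0.05.


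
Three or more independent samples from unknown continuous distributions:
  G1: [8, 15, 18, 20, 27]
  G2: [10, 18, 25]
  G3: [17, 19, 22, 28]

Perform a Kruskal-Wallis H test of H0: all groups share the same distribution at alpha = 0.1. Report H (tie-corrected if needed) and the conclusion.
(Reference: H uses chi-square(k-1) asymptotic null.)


Step 1: Combine all N = 12 observations and assign midranks.
sorted (value, group, rank): (8,G1,1), (10,G2,2), (15,G1,3), (17,G3,4), (18,G1,5.5), (18,G2,5.5), (19,G3,7), (20,G1,8), (22,G3,9), (25,G2,10), (27,G1,11), (28,G3,12)
Step 2: Sum ranks within each group.
R_1 = 28.5 (n_1 = 5)
R_2 = 17.5 (n_2 = 3)
R_3 = 32 (n_3 = 4)
Step 3: H = 12/(N(N+1)) * sum(R_i^2/n_i) - 3(N+1)
     = 12/(12*13) * (28.5^2/5 + 17.5^2/3 + 32^2/4) - 3*13
     = 0.076923 * 520.533 - 39
     = 1.041026.
Step 4: Ties present; correction factor C = 1 - 6/(12^3 - 12) = 0.996503. Corrected H = 1.041026 / 0.996503 = 1.044678.
Step 5: Under H0, H ~ chi^2(2); p-value = 0.593131.
Step 6: alpha = 0.1. fail to reject H0.

H = 1.0447, df = 2, p = 0.593131, fail to reject H0.


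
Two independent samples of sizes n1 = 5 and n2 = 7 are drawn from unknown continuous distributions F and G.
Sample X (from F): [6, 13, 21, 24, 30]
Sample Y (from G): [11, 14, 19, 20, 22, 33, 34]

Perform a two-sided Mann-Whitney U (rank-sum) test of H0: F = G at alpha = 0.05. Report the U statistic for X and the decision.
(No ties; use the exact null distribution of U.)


Step 1: Combine and sort all 12 observations; assign midranks.
sorted (value, group): (6,X), (11,Y), (13,X), (14,Y), (19,Y), (20,Y), (21,X), (22,Y), (24,X), (30,X), (33,Y), (34,Y)
ranks: 6->1, 11->2, 13->3, 14->4, 19->5, 20->6, 21->7, 22->8, 24->9, 30->10, 33->11, 34->12
Step 2: Rank sum for X: R1 = 1 + 3 + 7 + 9 + 10 = 30.
Step 3: U_X = R1 - n1(n1+1)/2 = 30 - 5*6/2 = 30 - 15 = 15.
       U_Y = n1*n2 - U_X = 35 - 15 = 20.
Step 4: No ties, so the exact null distribution of U (based on enumerating the C(12,5) = 792 equally likely rank assignments) gives the two-sided p-value.
Step 5: p-value = 0.755051; compare to alpha = 0.05. fail to reject H0.

U_X = 15, p = 0.755051, fail to reject H0 at alpha = 0.05.


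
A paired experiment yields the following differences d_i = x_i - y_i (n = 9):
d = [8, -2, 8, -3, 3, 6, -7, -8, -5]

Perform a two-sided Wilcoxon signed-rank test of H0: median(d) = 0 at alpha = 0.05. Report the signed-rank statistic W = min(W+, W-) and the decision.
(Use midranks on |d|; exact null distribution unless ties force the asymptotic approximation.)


Step 1: Drop any zero differences (none here) and take |d_i|.
|d| = [8, 2, 8, 3, 3, 6, 7, 8, 5]
Step 2: Midrank |d_i| (ties get averaged ranks).
ranks: |8|->8, |2|->1, |8|->8, |3|->2.5, |3|->2.5, |6|->5, |7|->6, |8|->8, |5|->4
Step 3: Attach original signs; sum ranks with positive sign and with negative sign.
W+ = 8 + 8 + 2.5 + 5 = 23.5
W- = 1 + 2.5 + 6 + 8 + 4 = 21.5
(Check: W+ + W- = 45 should equal n(n+1)/2 = 45.)
Step 4: Test statistic W = min(W+, W-) = 21.5.
Step 5: Ties in |d|, so use the tie-corrected normal approximation.
        E[W] = n(n+1)/4 = 9*10/4 = 22.5.
        Tie groups: |d|=3 (t=2), |d|=8 (t=3); sum(t^3 - t) = 30.
        Var[W] = n(n+1)(2n+1)/24 - sum(t^3-t)/48 = 1710/24 - 30/48 = 70.625.
        z = (W - E[W]) / sqrt(Var[W]) = (21.5 - 22.5) / 8.4039 = -0.1190.
        Two-sided p = 2*Phi(z) = 0.905281.
Step 6: alpha = 0.05. fail to reject H0.

W+ = 23.5, W- = 21.5, W = min = 21.5, p = 0.905281, fail to reject H0.


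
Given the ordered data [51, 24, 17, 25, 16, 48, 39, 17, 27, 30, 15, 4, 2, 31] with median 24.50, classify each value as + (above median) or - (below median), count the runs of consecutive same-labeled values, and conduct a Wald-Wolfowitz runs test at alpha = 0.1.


Step 1: Compute median = 24.50; label A = above, B = below.
Labels in order: ABBABAABAABBBA  (n_A = 7, n_B = 7)
Step 2: Count runs R = 9.
Step 3: Under H0 (random ordering), E[R] = 2*n_A*n_B/(n_A+n_B) + 1 = 2*7*7/14 + 1 = 8.0000.
        Var[R] = 2*n_A*n_B*(2*n_A*n_B - n_A - n_B) / ((n_A+n_B)^2 * (n_A+n_B-1)) = 8232/2548 = 3.2308.
        SD[R] = 1.7974.
Step 4: Continuity-corrected z = (R - 0.5 - E[R]) / SD[R] = (9 - 0.5 - 8.0000) / 1.7974 = 0.2782.
Step 5: Two-sided p-value via normal approximation = 2*(1 - Phi(|z|)) = 0.780879.
Step 6: alpha = 0.1. fail to reject H0.

R = 9, z = 0.2782, p = 0.780879, fail to reject H0.


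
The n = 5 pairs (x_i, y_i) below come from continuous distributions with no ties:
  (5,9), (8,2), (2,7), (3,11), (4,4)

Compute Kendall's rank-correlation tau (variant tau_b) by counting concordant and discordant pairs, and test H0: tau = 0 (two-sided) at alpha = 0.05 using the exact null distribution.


Step 1: Enumerate the 10 unordered pairs (i,j) with i<j and classify each by sign(x_j-x_i) * sign(y_j-y_i).
  (1,2):dx=+3,dy=-7->D; (1,3):dx=-3,dy=-2->C; (1,4):dx=-2,dy=+2->D; (1,5):dx=-1,dy=-5->C
  (2,3):dx=-6,dy=+5->D; (2,4):dx=-5,dy=+9->D; (2,5):dx=-4,dy=+2->D; (3,4):dx=+1,dy=+4->C
  (3,5):dx=+2,dy=-3->D; (4,5):dx=+1,dy=-7->D
Step 2: C = 3, D = 7, total pairs = 10.
Step 3: tau = (C - D)/(n(n-1)/2) = (3 - 7)/10 = -0.400000.
Step 4: Exact two-sided p-value (enumerate n! = 120 permutations of y under H0): p = 0.483333.
Step 5: alpha = 0.05. fail to reject H0.

tau_b = -0.4000 (C=3, D=7), p = 0.483333, fail to reject H0.


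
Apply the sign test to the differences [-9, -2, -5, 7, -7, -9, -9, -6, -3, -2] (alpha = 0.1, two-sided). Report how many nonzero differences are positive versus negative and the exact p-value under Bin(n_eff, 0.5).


Step 1: Discard zero differences. Original n = 10; n_eff = number of nonzero differences = 10.
Nonzero differences (with sign): -9, -2, -5, +7, -7, -9, -9, -6, -3, -2
Step 2: Count signs: positive = 1, negative = 9.
Step 3: Under H0: P(positive) = 0.5, so the number of positives S ~ Bin(10, 0.5).
Step 4: Two-sided exact p-value = sum of Bin(10,0.5) probabilities at or below the observed probability = 0.021484.
Step 5: alpha = 0.1. reject H0.

n_eff = 10, pos = 1, neg = 9, p = 0.021484, reject H0.


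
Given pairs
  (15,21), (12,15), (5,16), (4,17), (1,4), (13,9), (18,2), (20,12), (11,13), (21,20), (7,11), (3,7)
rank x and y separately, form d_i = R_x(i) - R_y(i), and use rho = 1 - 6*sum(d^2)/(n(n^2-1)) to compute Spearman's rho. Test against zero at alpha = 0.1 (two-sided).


Step 1: Rank x and y separately (midranks; no ties here).
rank(x): 15->9, 12->7, 5->4, 4->3, 1->1, 13->8, 18->10, 20->11, 11->6, 21->12, 7->5, 3->2
rank(y): 21->12, 15->8, 16->9, 17->10, 4->2, 9->4, 2->1, 12->6, 13->7, 20->11, 11->5, 7->3
Step 2: d_i = R_x(i) - R_y(i); compute d_i^2.
  (9-12)^2=9, (7-8)^2=1, (4-9)^2=25, (3-10)^2=49, (1-2)^2=1, (8-4)^2=16, (10-1)^2=81, (11-6)^2=25, (6-7)^2=1, (12-11)^2=1, (5-5)^2=0, (2-3)^2=1
sum(d^2) = 210.
Step 3: rho = 1 - 6*210 / (12*(12^2 - 1)) = 1 - 1260/1716 = 0.265734.
Step 4: Under H0, t = rho * sqrt((n-2)/(1-rho^2)) = 0.8717 ~ t(10).
Step 5: Two-sided p-value from the t-distribution with 10 df = 0.403833.
Step 6: alpha = 0.1. fail to reject H0.

rho = 0.2657, p = 0.403833, fail to reject H0 at alpha = 0.1.


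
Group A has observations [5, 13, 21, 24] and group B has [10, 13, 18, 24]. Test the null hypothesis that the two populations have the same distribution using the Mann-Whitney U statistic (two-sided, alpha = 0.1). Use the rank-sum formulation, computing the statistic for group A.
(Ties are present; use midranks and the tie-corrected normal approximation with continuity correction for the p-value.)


Step 1: Combine and sort all 8 observations; assign midranks.
sorted (value, group): (5,X), (10,Y), (13,X), (13,Y), (18,Y), (21,X), (24,X), (24,Y)
ranks: 5->1, 10->2, 13->3.5, 13->3.5, 18->5, 21->6, 24->7.5, 24->7.5
Step 2: Rank sum for X: R1 = 1 + 3.5 + 6 + 7.5 = 18.
Step 3: U_X = R1 - n1(n1+1)/2 = 18 - 4*5/2 = 18 - 10 = 8.
       U_Y = n1*n2 - U_X = 16 - 8 = 8.
Step 4: Ties are present, so use the tie-corrected normal approximation (with continuity correction) for the p-value.
Step 5: p-value = 1.000000; compare to alpha = 0.1. fail to reject H0.

U_X = 8, p = 1.000000, fail to reject H0 at alpha = 0.1.


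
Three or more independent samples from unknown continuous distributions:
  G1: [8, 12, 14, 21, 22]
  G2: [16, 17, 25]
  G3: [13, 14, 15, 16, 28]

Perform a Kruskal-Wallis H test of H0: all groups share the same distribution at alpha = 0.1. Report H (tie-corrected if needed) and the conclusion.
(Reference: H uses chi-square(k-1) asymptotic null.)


Step 1: Combine all N = 13 observations and assign midranks.
sorted (value, group, rank): (8,G1,1), (12,G1,2), (13,G3,3), (14,G1,4.5), (14,G3,4.5), (15,G3,6), (16,G2,7.5), (16,G3,7.5), (17,G2,9), (21,G1,10), (22,G1,11), (25,G2,12), (28,G3,13)
Step 2: Sum ranks within each group.
R_1 = 28.5 (n_1 = 5)
R_2 = 28.5 (n_2 = 3)
R_3 = 34 (n_3 = 5)
Step 3: H = 12/(N(N+1)) * sum(R_i^2/n_i) - 3(N+1)
     = 12/(13*14) * (28.5^2/5 + 28.5^2/3 + 34^2/5) - 3*14
     = 0.065934 * 664.4 - 42
     = 1.806593.
Step 4: Ties present; correction factor C = 1 - 12/(13^3 - 13) = 0.994505. Corrected H = 1.806593 / 0.994505 = 1.816575.
Step 5: Under H0, H ~ chi^2(2); p-value = 0.403214.
Step 6: alpha = 0.1. fail to reject H0.

H = 1.8166, df = 2, p = 0.403214, fail to reject H0.
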